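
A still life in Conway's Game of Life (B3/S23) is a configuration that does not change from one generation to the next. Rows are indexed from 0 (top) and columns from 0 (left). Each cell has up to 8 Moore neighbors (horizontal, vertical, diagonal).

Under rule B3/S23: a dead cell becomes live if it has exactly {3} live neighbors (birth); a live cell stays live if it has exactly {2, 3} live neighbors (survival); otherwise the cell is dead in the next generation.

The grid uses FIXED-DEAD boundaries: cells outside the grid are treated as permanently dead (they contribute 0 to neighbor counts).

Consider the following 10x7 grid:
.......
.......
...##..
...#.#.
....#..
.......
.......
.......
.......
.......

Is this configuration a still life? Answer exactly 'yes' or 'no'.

Answer: yes

Derivation:
Compute generation 1 and compare to generation 0 (given above):
Generation 1:
.......
.......
...##..
...#.#.
....#..
.......
.......
.......
.......
.......
The grids are IDENTICAL -> still life.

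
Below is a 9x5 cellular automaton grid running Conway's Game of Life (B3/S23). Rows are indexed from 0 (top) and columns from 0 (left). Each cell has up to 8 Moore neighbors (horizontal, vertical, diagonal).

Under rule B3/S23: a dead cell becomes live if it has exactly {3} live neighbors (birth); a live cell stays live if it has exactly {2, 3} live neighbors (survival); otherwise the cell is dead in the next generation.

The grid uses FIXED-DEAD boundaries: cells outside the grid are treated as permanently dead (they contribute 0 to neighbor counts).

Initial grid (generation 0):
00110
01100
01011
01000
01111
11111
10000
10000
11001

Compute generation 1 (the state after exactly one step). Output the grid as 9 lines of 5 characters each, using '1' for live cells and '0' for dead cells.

Answer: 01110
01001
11010
11000
00001
10001
10110
10000
11000

Derivation:
Simulating step by step:
Generation 0 (given above): 22 live cells
Generation 1: 19 live cells
(generation 1 grid is the final answer)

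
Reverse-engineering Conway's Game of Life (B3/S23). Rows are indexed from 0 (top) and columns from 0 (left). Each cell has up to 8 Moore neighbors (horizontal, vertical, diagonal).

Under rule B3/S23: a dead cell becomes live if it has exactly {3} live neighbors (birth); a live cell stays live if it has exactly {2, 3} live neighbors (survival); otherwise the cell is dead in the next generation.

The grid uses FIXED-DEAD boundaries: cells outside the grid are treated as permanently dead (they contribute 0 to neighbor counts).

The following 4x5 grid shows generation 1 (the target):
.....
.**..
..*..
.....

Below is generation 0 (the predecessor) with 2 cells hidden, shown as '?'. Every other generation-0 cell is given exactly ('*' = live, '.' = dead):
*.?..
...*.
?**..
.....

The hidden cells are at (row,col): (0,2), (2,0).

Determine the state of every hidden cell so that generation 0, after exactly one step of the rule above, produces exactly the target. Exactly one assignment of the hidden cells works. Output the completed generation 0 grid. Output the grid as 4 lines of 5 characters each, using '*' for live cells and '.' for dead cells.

Answer: *....
...*.
.**..
.....

Derivation:
Hidden generation-0 cells (in order): (0,2), (2,0).
A hidden cell only influences target cells in its own 3x3 neighborhood. Try each of the 2^2 = 4 assignments, step the completed generation 0 forward once under B3/S23, and compare with the target:
  (0,2)=. (2,0)=. -> step reproduces the target at every cell -> ACCEPT
  (0,2)=. (2,0)=* -> step gives (1,0)='*' but target has '.' -> reject
  (0,2)=* (2,0)=. -> step gives (1,1)='.' but target has '*' -> reject
  (0,2)=* (2,0)=* -> step gives (1,0)='*' but target has '.' -> reject
Unique solution: (0,2)=dead, (2,0)=dead.
Check: live-neighbor counts of every cell in the completed generation 0:
01111
23311
11221
12210
Applying B3/S23 to generation 0 with these counts gives:
.....
.**..
..*..
.....
which matches the target exactly.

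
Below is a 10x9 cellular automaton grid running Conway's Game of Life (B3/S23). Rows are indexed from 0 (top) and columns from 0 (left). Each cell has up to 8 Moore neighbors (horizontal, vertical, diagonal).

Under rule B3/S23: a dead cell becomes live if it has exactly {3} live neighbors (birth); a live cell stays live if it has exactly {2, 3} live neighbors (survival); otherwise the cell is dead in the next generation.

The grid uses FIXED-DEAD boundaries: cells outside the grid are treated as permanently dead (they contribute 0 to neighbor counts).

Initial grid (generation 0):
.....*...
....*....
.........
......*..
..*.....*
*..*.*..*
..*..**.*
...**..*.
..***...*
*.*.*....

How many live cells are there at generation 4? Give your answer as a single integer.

Answer: 22

Derivation:
Simulating step by step:
Generation 0 (given above): 23 live cells
Generation 1: 21 live cells
.........
.........
.........
.........
.......*.
.******.*
..*..**.*
......***
.**..*...
.**.*....
Generation 2: 26 live cells
.........
.........
.........
.........
..******.
.****...*
.**.....*
.**.....*
.***.***.
.***.....
Generation 3: 24 live cells
.........
.........
.........
...****..
.*...***.
......*.*
*......**
*.....*.*
*...*.**.
.*.**.*..
Generation 4: 22 live cells
.........
.........
....**...
....*..*.
.........
.....*..*
......*.*
**...**.*
**.**.*..
...**.**.
Population at generation 4: 22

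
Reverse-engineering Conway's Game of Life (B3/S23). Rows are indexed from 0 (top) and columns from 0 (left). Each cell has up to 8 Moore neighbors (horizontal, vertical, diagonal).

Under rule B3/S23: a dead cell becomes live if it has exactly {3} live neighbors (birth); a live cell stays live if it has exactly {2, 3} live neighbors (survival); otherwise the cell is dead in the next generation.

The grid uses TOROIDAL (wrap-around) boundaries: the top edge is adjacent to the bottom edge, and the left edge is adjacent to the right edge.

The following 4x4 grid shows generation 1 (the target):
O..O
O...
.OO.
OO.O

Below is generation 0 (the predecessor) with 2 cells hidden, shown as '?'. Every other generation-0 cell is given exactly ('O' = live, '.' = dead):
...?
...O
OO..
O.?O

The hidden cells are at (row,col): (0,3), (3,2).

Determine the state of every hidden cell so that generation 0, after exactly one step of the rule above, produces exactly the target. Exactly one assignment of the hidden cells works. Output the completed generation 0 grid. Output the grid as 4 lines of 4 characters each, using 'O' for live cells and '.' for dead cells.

Hidden generation-0 cells (in order): (0,3), (3,2).
A hidden cell only influences target cells in its own 3x3 neighborhood. Try each of the 2^2 = 4 assignments, step the completed generation 0 forward once under B3/S23, and compare with the target:
  (0,3)=. (3,2)=. -> step reproduces the target at every cell -> ACCEPT
  (0,3)=. (3,2)=O -> step gives (0,2)='O' but target has '.' -> reject
  (0,3)=O (3,2)=. -> step gives (0,0)='.' but target has 'O' -> reject
  (0,3)=O (3,2)=O -> step gives (0,0)='.' but target has 'O' -> reject
Unique solution: (0,3)=dead, (3,2)=dead.
Check: live-neighbor counts of every cell in the completed generation 0:
3123
3221
4234
3322
Applying B3/S23 to generation 0 with these counts gives:
O..O
O...
.OO.
OO.O
which matches the target exactly.

Answer: ....
...O
OO..
O..O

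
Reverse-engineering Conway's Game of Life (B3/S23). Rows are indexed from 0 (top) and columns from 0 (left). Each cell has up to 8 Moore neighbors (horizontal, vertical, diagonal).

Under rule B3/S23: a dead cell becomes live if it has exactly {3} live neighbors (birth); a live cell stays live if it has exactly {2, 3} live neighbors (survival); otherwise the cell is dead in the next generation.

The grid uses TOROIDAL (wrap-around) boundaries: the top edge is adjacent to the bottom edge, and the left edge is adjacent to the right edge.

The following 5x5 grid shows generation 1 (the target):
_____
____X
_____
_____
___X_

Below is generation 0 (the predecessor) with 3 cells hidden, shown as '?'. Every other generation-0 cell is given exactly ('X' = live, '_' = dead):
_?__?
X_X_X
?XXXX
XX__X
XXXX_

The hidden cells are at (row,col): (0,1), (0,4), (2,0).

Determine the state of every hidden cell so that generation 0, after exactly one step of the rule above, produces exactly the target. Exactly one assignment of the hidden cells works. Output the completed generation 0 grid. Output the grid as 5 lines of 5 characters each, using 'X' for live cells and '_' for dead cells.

Hidden generation-0 cells (in order): (0,1), (0,4), (2,0).
A hidden cell only influences target cells in its own 3x3 neighborhood. Try each of the 2^3 = 8 assignments, step the completed generation 0 forward once under B3/S23, and compare with the target:
  (0,1)=_ (0,4)=_ (2,0)=_ -> step gives (1,0)='X' but target has '_' -> reject
  (0,1)=_ (0,4)=_ (2,0)=X -> step gives (1,2)='X' but target has '_' -> reject
  (0,1)=_ (0,4)=X (2,0)=_ -> step gives (1,2)='X' but target has '_' -> reject
  (0,1)=_ (0,4)=X (2,0)=X -> step gives (1,2)='X' but target has '_' -> reject
  (0,1)=X (0,4)=_ (2,0)=_ -> step reproduces the target at every cell -> ACCEPT
  (0,1)=X (0,4)=_ (2,0)=X -> step gives (1,4)='_' but target has 'X' -> reject
  (0,1)=X (0,4)=X (2,0)=_ -> step gives (1,4)='_' but target has 'X' -> reject
  (0,1)=X (0,4)=X (2,0)=X -> step gives (1,4)='_' but target has 'X' -> reject
Unique solution: (0,1)=live, (0,4)=dead, (2,0)=dead.
Check: live-neighbor counts of every cell in the completed generation 0:
55544
45453
75455
66765
55424
Applying B3/S23 to generation 0 with these counts gives:
_____
____X
_____
_____
___X_
which matches the target exactly.

Answer: _X___
X_X_X
_XXXX
XX__X
XXXX_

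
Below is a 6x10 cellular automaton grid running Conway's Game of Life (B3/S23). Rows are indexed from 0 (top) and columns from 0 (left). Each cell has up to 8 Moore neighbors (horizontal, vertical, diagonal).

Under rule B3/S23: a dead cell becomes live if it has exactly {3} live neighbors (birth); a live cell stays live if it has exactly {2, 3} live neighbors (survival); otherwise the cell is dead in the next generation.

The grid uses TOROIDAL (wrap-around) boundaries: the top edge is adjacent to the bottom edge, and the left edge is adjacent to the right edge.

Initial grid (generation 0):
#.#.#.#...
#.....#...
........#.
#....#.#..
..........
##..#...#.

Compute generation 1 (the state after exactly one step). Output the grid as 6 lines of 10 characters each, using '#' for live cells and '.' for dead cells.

Simulating step by step:
Generation 0 (given above): 14 live cells
Generation 1: 18 live cells
(generation 1 grid is the final answer)

Answer: #..#...#..
.#...#.#.#
......##.#
..........
##.......#
##.#.#...#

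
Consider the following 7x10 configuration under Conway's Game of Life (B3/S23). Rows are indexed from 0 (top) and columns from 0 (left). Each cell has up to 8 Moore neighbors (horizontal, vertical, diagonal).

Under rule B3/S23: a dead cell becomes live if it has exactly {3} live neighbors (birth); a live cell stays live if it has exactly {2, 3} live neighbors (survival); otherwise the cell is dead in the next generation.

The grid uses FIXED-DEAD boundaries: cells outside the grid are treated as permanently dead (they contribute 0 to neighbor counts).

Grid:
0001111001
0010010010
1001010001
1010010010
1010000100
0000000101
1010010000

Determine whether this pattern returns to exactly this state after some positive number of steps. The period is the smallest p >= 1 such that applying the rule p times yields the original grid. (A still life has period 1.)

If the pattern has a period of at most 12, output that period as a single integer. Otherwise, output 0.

Answer: 0

Derivation:
Simulating and comparing each generation to the original:
Gen 0 (original, given above): 24 live cells
Gen 1: 23 live cells, differs from original
Gen 2: 17 live cells, differs from original
Gen 3: 21 live cells, differs from original
Gen 4: 15 live cells, differs from original
Gen 5: 14 live cells, differs from original
Gen 6: 16 live cells, differs from original
Gen 7: 13 live cells, differs from original
Gen 8: 15 live cells, differs from original
Gen 9: 17 live cells, differs from original
Gen 10: 18 live cells, differs from original
Gen 11: 21 live cells, differs from original
Gen 12: 20 live cells, differs from original
No period found within 12 steps.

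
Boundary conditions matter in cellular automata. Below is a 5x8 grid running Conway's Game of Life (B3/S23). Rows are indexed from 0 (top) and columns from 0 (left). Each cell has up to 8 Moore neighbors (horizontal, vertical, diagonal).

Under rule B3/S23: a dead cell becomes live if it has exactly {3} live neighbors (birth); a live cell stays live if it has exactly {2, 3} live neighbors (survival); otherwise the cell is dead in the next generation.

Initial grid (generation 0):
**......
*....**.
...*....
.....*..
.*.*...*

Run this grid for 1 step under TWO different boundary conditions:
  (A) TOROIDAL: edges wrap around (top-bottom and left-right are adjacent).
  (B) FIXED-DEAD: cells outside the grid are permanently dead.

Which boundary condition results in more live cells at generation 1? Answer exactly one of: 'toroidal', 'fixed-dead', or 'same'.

Answer: toroidal

Derivation:
Under TOROIDAL boundary, generation 1:
.**...*.
**.....*
....***.
..*.*...
.**.....
Population = 13

Under FIXED-DEAD boundary, generation 1:
**......
**......
....***.
..*.*...
........
Population = 9

Comparison: toroidal=13, fixed-dead=9 -> toroidal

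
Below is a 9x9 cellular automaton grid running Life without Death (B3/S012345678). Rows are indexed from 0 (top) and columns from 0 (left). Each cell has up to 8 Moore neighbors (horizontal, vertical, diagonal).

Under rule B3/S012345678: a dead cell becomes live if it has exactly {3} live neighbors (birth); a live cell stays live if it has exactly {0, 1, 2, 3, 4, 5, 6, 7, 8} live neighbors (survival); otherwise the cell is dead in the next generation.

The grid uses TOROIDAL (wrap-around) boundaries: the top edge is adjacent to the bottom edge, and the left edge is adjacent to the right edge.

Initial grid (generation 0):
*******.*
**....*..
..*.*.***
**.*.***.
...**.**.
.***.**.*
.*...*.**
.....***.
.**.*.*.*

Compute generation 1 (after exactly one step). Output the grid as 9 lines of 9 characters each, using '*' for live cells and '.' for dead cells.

Simulating step by step:
Generation 0 (given above): 44 live cells
Generation 1: 48 live cells
(generation 1 grid is the final answer)

Answer: *******.*
**....*..
..***.***
**.*.***.
...**.**.
.***.**.*
.*...*.**
.**.****.
.**.*.*.*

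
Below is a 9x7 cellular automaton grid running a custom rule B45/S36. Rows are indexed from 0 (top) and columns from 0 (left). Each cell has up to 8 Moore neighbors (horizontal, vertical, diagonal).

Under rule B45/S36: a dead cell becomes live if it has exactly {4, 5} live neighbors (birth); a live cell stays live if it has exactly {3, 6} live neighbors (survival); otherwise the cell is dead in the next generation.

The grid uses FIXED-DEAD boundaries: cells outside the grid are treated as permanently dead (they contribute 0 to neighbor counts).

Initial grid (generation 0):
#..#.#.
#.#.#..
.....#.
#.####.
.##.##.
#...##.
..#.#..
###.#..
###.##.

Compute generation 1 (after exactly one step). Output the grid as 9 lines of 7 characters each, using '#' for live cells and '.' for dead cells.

Simulating step by step:
Generation 0 (given above): 30 live cells
Generation 1: 22 live cells
(generation 1 grid is the final answer)

Answer: .......
....#..
.#.###.
.##....
..#.#..
.#.#...
.#.###.
##..##.
#.##...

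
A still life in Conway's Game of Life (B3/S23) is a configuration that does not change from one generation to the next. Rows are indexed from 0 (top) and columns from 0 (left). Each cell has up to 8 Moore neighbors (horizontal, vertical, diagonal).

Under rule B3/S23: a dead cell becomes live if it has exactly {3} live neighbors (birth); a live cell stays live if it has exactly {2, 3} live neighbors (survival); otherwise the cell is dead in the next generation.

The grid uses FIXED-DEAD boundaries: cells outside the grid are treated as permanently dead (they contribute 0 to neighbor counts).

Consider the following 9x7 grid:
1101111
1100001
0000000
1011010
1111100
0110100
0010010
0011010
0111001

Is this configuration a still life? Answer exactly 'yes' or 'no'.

Answer: no

Derivation:
Compute generation 1 and compare to generation 0 (given above):
Generation 1:
1110111
1110101
1010000
1000000
1000010
1000110
0000010
0000011
0101100
Cell (0,2) differs: gen0=0 vs gen1=1 -> NOT a still life.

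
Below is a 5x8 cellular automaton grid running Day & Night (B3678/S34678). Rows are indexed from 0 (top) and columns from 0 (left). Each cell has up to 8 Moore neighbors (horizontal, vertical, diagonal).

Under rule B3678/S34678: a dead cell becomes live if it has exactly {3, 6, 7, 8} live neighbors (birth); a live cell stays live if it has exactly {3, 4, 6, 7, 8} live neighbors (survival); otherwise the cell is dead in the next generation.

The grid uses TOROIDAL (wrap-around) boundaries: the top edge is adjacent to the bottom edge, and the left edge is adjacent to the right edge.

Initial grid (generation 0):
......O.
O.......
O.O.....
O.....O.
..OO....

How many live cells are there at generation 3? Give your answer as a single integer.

Answer: 1

Derivation:
Simulating step by step:
Generation 0 (given above): 8 live cells
Generation 1: 6 live cells
........
.O.....O
........
..OO...O
.......O
Generation 2: 3 live cells
O.......
........
O.O.....
........
........
Generation 3: 1 live cells
........
.O......
........
........
........
Population at generation 3: 1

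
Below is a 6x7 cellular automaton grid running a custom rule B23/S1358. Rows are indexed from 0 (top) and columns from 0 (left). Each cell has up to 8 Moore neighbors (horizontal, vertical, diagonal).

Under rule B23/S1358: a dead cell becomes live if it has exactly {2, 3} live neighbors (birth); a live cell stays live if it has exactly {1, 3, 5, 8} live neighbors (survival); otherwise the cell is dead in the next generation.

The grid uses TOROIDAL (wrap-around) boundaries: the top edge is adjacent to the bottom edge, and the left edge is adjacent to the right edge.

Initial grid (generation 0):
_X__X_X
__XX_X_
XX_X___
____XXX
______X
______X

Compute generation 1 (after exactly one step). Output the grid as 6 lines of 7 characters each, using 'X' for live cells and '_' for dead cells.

Answer: XXXX___
___X__X
___X___
_XXX_XX
X___X_X
_______

Derivation:
Simulating step by step:
Generation 0 (given above): 14 live cells
Generation 1: 15 live cells
(generation 1 grid is the final answer)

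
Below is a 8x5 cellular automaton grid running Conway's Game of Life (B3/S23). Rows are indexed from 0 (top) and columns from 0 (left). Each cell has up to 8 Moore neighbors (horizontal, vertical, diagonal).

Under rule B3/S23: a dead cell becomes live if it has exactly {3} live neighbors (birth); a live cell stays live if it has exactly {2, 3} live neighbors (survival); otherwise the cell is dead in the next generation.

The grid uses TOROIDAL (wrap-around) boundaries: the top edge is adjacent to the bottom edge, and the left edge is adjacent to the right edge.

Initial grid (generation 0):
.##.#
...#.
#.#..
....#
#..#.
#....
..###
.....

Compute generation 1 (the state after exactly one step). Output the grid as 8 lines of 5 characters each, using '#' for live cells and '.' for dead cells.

Simulating step by step:
Generation 0 (given above): 13 live cells
Generation 1: 20 live cells
(generation 1 grid is the final answer)

Answer: ..##.
#..##
...##
##.##
#....
###..
...##
##..#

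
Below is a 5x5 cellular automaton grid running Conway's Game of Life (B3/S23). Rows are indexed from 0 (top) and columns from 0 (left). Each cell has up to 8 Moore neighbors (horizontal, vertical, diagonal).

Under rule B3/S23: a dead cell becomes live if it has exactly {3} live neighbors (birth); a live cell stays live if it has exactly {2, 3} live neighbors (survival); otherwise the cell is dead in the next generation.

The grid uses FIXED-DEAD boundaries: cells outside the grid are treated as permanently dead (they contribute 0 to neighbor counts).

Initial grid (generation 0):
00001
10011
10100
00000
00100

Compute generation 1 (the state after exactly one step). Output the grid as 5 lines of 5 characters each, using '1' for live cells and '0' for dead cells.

Simulating step by step:
Generation 0 (given above): 7 live cells
Generation 1: 8 live cells
(generation 1 grid is the final answer)

Answer: 00011
01011
01010
01000
00000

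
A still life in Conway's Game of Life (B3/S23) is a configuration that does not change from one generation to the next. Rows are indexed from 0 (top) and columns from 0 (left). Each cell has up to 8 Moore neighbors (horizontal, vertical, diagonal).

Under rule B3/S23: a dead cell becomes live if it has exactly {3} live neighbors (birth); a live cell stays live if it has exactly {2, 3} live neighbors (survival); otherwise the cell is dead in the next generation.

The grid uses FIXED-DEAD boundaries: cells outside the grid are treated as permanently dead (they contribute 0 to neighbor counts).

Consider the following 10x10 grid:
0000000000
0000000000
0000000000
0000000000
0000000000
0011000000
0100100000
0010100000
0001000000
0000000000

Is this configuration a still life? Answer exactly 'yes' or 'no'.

Answer: yes

Derivation:
Compute generation 1 and compare to generation 0 (given above):
Generation 1:
0000000000
0000000000
0000000000
0000000000
0000000000
0011000000
0100100000
0010100000
0001000000
0000000000
The grids are IDENTICAL -> still life.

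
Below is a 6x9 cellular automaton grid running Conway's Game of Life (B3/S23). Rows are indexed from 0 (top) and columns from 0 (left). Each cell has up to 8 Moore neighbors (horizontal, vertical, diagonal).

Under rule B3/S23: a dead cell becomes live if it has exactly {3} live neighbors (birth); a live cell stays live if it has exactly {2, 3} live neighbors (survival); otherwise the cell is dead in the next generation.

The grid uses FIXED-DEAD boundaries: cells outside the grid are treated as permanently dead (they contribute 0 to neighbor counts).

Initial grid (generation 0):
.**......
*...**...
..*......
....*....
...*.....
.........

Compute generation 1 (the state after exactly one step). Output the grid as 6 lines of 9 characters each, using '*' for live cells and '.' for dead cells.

Simulating step by step:
Generation 0 (given above): 8 live cells
Generation 1: 7 live cells
(generation 1 grid is the final answer)

Answer: .*.......
..**.....
...***...
...*.....
.........
.........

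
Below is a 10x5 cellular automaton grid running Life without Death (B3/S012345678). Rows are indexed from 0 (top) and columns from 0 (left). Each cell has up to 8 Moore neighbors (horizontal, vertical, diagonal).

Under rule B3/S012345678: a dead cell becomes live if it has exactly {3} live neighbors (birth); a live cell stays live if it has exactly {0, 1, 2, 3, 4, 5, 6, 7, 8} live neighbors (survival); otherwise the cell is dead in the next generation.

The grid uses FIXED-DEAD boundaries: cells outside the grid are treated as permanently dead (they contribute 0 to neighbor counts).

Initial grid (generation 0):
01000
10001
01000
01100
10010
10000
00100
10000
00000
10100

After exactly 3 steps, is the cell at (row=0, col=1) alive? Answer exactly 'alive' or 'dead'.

Simulating step by step:
Generation 0 (given above): 13 live cells
Generation 1: 21 live cells
01000
11001
11100
11100
10110
11000
01100
10000
01000
10100
Generation 2: 27 live cells
11000
11001
11110
11100
10110
11010
01100
10100
11000
11100
Generation 3: 29 live cells
11000
11011
11110
11100
10110
11010
01110
10100
11000
11100

Cell (0,1) at generation 3: 1 -> alive

Answer: alive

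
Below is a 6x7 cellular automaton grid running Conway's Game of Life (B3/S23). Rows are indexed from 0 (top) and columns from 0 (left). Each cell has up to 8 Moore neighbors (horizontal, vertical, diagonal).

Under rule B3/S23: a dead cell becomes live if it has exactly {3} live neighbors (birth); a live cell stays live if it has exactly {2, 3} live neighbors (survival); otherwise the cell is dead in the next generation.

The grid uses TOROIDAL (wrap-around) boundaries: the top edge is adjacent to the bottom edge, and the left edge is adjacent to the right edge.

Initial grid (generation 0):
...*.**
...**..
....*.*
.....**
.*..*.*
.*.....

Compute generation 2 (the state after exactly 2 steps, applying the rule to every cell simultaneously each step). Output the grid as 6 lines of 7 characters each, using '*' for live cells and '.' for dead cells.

Simulating step by step:
Generation 0 (given above): 13 live cells
Generation 1: 14 live cells
..**.*.
...*..*
...**.*
....*.*
......*
..*.*.*
Generation 2: 18 live cells
(generation 2 grid is the final answer)

Answer: ..*..**
......*
*..**.*
*..**.*
*..*..*
..*.*.*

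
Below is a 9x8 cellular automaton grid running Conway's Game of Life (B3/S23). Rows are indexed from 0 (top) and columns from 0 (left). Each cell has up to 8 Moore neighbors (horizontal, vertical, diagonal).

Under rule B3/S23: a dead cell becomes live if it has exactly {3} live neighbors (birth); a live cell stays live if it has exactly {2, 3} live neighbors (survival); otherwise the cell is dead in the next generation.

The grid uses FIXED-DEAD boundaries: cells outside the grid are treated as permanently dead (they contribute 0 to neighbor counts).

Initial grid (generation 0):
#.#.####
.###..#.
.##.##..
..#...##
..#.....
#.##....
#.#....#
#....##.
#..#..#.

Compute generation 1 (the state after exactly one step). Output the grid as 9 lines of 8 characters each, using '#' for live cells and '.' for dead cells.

Simulating step by step:
Generation 0 (given above): 30 live cells
Generation 1: 26 live cells
(generation 1 grid is the final answer)

Answer: ..#.####
#......#
....##.#
..#..##.
..#.....
..##....
#.##..#.
#....###
.....##.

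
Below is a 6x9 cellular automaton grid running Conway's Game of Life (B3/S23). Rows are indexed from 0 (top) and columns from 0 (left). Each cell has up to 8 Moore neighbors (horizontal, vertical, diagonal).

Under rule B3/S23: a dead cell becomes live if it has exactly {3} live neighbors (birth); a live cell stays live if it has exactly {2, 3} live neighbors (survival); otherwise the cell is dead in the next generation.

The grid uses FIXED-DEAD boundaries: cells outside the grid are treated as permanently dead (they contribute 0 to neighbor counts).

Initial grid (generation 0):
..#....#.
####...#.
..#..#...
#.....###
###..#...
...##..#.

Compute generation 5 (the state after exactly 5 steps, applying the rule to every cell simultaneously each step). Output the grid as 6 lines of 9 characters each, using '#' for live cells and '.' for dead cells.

Simulating step by step:
Generation 0 (given above): 20 live cells
Generation 1: 24 live cells
..##.....
...#..#..
#.##....#
#.#..###.
######..#
.####....
Generation 2: 17 live cells
..##.....
.#..#....
..####...
#....####
#......#.
#....#...
Generation 3: 18 live cells
..##.....
.#...#...
.###...#.
.#.#.#.##
##...#.##
.........
Generation 4: 15 live cells
..#......
.#..#....
##.#...##
...#.....
###.#..##
.........
Generation 5: 13 live cells
(generation 5 grid is the final answer)

Answer: .........
##.#.....
##.##....
...##....
.###.....
.#.......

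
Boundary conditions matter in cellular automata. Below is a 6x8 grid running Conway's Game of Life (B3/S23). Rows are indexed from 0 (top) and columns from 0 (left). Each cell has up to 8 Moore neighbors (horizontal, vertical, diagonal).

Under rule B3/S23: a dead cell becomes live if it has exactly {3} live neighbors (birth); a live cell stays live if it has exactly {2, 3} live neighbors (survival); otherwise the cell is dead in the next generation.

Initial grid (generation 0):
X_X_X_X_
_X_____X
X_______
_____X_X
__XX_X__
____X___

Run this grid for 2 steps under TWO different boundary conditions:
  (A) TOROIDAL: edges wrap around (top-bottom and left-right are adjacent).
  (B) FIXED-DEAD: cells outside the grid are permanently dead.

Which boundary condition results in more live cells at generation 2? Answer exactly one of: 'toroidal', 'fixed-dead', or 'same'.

Answer: toroidal

Derivation:
Under TOROIDAL boundary, generation 2:
___XX_XX
_XX_____
X____XX_
____X___
__XX__X_
_X_____X
Population = 15

Under FIXED-DEAD boundary, generation 2:
XX______
XX______
_____X__
____X_XX
___X__X_
___XXX__
Population = 13

Comparison: toroidal=15, fixed-dead=13 -> toroidal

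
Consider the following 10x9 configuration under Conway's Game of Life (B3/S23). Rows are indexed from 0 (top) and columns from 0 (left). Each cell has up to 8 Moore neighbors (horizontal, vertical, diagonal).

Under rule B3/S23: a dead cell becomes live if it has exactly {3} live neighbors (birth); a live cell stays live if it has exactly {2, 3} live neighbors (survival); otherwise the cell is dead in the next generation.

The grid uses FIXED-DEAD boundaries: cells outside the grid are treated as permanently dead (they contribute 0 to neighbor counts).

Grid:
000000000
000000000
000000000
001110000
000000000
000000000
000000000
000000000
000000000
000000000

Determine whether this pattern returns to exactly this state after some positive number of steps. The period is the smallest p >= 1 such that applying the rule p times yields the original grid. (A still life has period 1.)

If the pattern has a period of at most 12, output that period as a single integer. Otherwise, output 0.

Answer: 2

Derivation:
Simulating and comparing each generation to the original:
Gen 0 (original, given above): 3 live cells
Gen 1: 3 live cells, differs from original
Gen 2: 3 live cells, MATCHES original -> period = 2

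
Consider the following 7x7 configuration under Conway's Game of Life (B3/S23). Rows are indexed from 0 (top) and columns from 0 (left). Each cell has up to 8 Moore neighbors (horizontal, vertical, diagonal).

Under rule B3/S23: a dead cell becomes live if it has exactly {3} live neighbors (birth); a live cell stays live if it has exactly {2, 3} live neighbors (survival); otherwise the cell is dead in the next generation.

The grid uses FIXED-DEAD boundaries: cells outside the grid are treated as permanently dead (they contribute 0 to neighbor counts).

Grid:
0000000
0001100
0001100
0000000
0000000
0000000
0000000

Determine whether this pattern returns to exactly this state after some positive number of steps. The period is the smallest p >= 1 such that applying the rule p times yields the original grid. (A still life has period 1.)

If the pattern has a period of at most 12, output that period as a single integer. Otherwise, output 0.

Simulating and comparing each generation to the original:
Gen 0 (original, given above): 4 live cells
Gen 1: 4 live cells, MATCHES original -> period = 1

Answer: 1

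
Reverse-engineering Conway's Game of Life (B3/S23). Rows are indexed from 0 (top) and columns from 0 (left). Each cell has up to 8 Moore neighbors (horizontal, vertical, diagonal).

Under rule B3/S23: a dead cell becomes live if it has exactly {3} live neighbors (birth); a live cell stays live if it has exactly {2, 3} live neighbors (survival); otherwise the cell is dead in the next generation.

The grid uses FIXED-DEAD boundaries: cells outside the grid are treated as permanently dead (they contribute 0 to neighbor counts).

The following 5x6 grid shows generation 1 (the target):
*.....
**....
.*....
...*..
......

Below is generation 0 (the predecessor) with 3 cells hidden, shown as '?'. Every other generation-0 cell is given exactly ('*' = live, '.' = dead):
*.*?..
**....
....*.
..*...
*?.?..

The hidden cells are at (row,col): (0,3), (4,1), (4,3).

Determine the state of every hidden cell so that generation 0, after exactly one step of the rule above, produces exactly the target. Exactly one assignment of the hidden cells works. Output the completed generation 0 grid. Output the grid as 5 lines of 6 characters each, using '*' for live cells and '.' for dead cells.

Answer: *.*...
**....
....*.
..*...
*..*..

Derivation:
Hidden generation-0 cells (in order): (0,3), (4,1), (4,3).
A hidden cell only influences target cells in its own 3x3 neighborhood. Try each of the 2^3 = 8 assignments, step the completed generation 0 forward once under B3/S23, and compare with the target:
  (0,3)=. (4,1)=. (4,3)=. -> step gives (3,3)='.' but target has '*' -> reject
  (0,3)=. (4,1)=. (4,3)=* -> step reproduces the target at every cell -> ACCEPT
  (0,3)=. (4,1)=* (4,3)=. -> step gives (3,1)='*' but target has '.' -> reject
  (0,3)=. (4,1)=* (4,3)=* -> step gives (3,1)='*' but target has '.' -> reject
  (0,3)=* (4,1)=. (4,3)=. -> step gives (0,2)='*' but target has '.' -> reject
  (0,3)=* (4,1)=. (4,3)=* -> step gives (0,2)='*' but target has '.' -> reject
  (0,3)=* (4,1)=* (4,3)=. -> step gives (0,2)='*' but target has '.' -> reject
  (0,3)=* (4,1)=* (4,3)=* -> step gives (0,2)='*' but target has '.' -> reject
Unique solution: (0,3)=dead, (4,1)=dead, (4,3)=live.
Check: live-neighbor counts of every cell in the completed generation 0:
241100
232211
232201
121321
022110
Applying B3/S23 to generation 0 with these counts gives:
*.....
**....
.*....
...*..
......
which matches the target exactly.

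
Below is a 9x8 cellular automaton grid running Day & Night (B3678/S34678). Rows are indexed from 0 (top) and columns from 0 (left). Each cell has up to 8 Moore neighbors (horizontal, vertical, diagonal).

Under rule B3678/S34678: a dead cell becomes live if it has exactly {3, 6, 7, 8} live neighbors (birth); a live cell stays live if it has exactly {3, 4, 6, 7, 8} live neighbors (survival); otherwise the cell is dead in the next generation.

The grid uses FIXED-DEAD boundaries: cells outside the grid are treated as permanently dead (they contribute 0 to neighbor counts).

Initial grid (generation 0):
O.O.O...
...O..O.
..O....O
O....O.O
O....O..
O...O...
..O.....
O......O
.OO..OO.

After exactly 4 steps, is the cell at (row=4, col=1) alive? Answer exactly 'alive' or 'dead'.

Answer: dead

Derivation:
Simulating step by step:
Generation 0 (given above): 21 live cells
Generation 1: 12 live cells
...O....
.OOO....
........
.O......
.O..O.O.
.O......
.O......
..O...O.
........
Generation 2: 7 live cells
........
..O.....
.O......
........
O.O.....
O.O.....
..O.....
........
........
Generation 3: 3 live cells
........
........
........
.O......
........
...O....
.O......
........
........
Generation 4: 0 live cells
........
........
........
........
........
........
........
........
........

Cell (4,1) at generation 4: 0 -> dead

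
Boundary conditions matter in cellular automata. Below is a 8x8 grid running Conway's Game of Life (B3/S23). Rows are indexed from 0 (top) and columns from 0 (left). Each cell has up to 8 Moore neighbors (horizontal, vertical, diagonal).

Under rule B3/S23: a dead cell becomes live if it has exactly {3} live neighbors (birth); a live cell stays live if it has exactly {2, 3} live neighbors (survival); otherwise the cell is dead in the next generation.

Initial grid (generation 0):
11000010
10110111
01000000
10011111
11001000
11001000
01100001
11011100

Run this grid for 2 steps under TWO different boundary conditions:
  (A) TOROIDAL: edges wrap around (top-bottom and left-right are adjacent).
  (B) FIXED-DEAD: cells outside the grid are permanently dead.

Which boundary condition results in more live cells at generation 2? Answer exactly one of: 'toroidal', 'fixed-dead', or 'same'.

Under TOROIDAL boundary, generation 2:
00010000
00000000
01000001
01111111
00100000
00000001
00010101
00001110
Population = 18

Under FIXED-DEAD boundary, generation 2:
10100101
00100101
10000001
10111110
01100010
00000000
00110000
00001000
Population = 21

Comparison: toroidal=18, fixed-dead=21 -> fixed-dead

Answer: fixed-dead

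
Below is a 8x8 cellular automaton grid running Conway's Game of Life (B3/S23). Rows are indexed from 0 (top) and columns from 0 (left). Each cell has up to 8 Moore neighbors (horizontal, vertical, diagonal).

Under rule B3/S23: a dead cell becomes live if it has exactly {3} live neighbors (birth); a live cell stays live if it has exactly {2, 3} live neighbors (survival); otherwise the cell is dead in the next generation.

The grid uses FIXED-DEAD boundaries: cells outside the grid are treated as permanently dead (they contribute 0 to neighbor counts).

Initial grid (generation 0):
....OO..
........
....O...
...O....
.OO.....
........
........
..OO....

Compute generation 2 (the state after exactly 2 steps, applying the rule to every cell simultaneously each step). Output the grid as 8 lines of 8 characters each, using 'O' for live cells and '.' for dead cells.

Answer: ........
........
...OO...
..OO....
..OO....
........
........
........

Derivation:
Simulating step by step:
Generation 0 (given above): 8 live cells
Generation 1: 5 live cells
........
....OO..
........
..OO....
..O.....
........
........
........
Generation 2: 6 live cells
(generation 2 grid is the final answer)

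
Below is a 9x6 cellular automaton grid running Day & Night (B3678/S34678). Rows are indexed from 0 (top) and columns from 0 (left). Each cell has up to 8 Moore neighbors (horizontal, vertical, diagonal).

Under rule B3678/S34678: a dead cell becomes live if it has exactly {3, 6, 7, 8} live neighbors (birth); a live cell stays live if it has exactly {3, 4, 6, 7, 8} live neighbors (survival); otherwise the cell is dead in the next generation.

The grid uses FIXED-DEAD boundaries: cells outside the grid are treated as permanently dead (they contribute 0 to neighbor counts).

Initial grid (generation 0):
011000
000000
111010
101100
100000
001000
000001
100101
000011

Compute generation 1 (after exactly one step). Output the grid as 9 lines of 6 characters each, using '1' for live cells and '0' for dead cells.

Answer: 000000
100100
011000
111100
001100
000000
000010
000001
000010

Derivation:
Simulating step by step:
Generation 0 (given above): 17 live cells
Generation 1: 13 live cells
(generation 1 grid is the final answer)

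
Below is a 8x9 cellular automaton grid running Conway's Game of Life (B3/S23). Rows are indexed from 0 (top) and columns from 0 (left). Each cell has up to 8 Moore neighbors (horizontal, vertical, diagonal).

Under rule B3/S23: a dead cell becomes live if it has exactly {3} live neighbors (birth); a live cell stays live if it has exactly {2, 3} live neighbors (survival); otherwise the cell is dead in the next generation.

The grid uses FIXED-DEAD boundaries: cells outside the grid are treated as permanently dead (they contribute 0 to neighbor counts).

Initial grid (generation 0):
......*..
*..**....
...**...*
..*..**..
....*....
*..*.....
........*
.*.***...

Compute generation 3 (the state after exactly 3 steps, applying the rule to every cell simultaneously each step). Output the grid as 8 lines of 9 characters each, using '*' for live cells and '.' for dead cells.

Simulating step by step:
Generation 0 (given above): 18 live cells
Generation 1: 11 live cells
.........
...***...
..*......
.....*...
...***...
.........
..**.....
....*....
Generation 2: 12 live cells
....*....
...**....
...*.*...
...*.*...
....**...
..*......
...*.....
...*.....
Generation 3: 17 live cells
(generation 3 grid is the final answer)

Answer: ...**....
...*.*...
..**.*...
...*.**..
...***...
...**....
..**.....
.........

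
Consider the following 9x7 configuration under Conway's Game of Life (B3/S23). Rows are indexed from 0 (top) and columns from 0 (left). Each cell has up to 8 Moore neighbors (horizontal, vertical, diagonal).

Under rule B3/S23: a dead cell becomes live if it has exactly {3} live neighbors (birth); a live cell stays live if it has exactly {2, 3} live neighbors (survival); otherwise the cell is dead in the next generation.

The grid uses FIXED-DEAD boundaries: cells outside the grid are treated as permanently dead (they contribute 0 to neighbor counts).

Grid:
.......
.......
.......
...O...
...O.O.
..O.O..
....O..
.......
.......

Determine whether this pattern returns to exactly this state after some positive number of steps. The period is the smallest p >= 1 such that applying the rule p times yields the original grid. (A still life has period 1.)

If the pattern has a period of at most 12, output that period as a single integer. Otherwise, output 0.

Simulating and comparing each generation to the original:
Gen 0 (original, given above): 6 live cells
Gen 1: 6 live cells, differs from original
Gen 2: 6 live cells, MATCHES original -> period = 2

Answer: 2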